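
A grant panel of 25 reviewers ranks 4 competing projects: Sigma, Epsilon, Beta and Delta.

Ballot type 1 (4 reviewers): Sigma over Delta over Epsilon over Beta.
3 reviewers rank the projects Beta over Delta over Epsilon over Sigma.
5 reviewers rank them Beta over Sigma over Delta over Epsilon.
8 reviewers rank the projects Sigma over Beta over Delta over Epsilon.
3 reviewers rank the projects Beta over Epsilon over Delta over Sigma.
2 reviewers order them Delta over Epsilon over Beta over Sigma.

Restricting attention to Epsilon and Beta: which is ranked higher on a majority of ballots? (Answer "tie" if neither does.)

Ballots ranking Epsilon above Beta: 4 + 2 = 6.
Ballots ranking Beta above Epsilon: 25 − 6 = 19.
Beta wins the head-to-head 19–6.

Beta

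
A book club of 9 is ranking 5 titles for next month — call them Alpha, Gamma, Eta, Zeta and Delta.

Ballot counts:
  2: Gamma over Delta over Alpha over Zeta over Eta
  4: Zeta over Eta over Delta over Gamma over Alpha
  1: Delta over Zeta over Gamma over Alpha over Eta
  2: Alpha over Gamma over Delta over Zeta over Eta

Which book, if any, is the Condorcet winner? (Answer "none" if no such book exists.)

Delta

Pairwise majorities:
Alpha vs Gamma: Gamma wins 7–2.
Alpha vs Eta: Alpha wins 5–4.
Alpha vs Zeta: Zeta wins 5–4.
Alpha vs Delta: 2 for Alpha, 7 for Delta — Delta by 7–2.
Gamma vs Eta: Gamma preferred on 2+1+2 = 5 ballots; Gamma wins 5–4.
Gamma–Zeta: Zeta 5–4.
Gamma vs Delta: Gamma is ranked higher on 2+2 = 4 ballots, Delta on 5. Delta wins 5–4.
Eta vs Zeta: Zeta, 9–0.
Eta vs Delta: Delta, 5–4.
Zeta–Delta: Delta 5–4.
Delta defeats every rival head-to-head and is the Condorcet winner.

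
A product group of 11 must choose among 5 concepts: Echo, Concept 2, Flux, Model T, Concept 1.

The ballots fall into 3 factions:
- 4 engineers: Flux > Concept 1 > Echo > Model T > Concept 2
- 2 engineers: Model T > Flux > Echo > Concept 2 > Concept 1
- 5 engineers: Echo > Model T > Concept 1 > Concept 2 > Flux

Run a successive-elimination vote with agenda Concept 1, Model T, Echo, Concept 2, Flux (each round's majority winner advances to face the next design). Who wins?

Flux

Round 1: Concept 1 vs Model T — 4–7, Model T advances.
Round 2: Model T vs Echo — 2–9, Echo advances.
Round 3: Echo vs Concept 2 — 11–0, Echo advances.
Round 4: Echo vs Flux — 5–6, Flux advances.
The agenda winner is Flux.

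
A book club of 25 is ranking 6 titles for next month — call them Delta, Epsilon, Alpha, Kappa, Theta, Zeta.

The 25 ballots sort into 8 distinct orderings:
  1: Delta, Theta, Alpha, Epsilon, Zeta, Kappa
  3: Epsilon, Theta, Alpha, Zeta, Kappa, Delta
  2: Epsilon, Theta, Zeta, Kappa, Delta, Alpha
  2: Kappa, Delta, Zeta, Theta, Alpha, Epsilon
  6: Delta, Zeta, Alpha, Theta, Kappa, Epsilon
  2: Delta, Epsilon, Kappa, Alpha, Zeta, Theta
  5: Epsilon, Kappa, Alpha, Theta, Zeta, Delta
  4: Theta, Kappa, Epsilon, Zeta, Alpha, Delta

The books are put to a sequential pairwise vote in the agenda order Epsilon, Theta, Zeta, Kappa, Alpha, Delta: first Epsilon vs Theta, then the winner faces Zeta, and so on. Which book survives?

Round 1: Epsilon vs Theta — 12–13, Theta advances.
Round 2: Theta vs Zeta — 15–10, Theta advances.
Round 3: Theta vs Kappa — 16–9, Theta advances.
Round 4: Theta vs Alpha — 12–13, Alpha advances.
Round 5: Alpha vs Delta — 12–13, Delta advances.
The agenda winner is Delta.

Delta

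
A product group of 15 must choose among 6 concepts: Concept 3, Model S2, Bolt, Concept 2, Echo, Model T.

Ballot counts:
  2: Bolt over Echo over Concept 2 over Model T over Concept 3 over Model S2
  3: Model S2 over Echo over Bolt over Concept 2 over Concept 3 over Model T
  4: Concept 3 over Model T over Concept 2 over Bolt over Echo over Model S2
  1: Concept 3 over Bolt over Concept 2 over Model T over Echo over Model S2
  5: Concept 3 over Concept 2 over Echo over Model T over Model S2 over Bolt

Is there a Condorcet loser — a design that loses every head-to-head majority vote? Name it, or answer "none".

Head-to-head results (15 engineers):
Concept 3 vs Model S2: Concept 3 preferred on 2+4+1+5 = 12 ballots; Concept 3 wins 12–3.
Concept 3 vs Bolt: Concept 3 wins 10–5.
Concept 3 vs Concept 2: 4+1+5 = 10 for Concept 3, 5 for Concept 2 — Concept 3 by 10–5.
Concept 3 vs Echo: 4+1+5 = 10 for Concept 3, 5 for Echo — Concept 3 by 10–5.
Concept 3 vs Model T: Concept 3 is ranked higher on 3+4+1+5 = 13 ballots, Model T on 2. Concept 3 wins 13–2.
Model S2 vs Bolt: Model S2 is ranked higher on 3+5 = 8 ballots, Bolt on 7. Model S2 wins 8–7.
Model S2–Concept 2: Concept 2 12–3.
Model S2 vs Echo: Echo wins 12–3.
Model S2–Model T: Model T 12–3.
Bolt–Concept 2: Concept 2 9–6.
Bolt vs Echo: 7 to 8, Echo.
Bolt vs Model T: Model T wins 9–6.
Concept 2 vs Echo: Concept 2, 10–5.
Concept 2–Model T: Concept 2 11–4.
Echo vs Model T: Echo preferred on 2+3+5 = 10 ballots; Echo wins 10–5.
Bolt is beaten in every head-to-head and is the Condorcet loser.

Bolt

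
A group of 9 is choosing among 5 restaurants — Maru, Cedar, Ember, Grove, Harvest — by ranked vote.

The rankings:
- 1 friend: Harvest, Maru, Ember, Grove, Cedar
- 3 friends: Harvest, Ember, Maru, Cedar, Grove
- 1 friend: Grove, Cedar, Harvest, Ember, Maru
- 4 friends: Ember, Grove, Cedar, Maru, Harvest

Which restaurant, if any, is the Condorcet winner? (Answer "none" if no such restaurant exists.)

none

Head-to-head results (9 friends):
Maru vs Cedar: Maru is ranked higher on 1+3 = 4 ballots, Cedar on 5. Cedar wins 5–4.
Maru vs Ember: Ember, 8–1.
Maru vs Grove: Maru preferred on 1+3 = 4 ballots; Grove wins 5–4.
Maru vs Harvest: Harvest wins 5–4.
Cedar vs Ember: Ember, 8–1.
Cedar vs Grove: Grove wins 6–3.
Cedar–Harvest: Cedar 5–4.
Ember vs Grove: 8 to 1, Ember.
Ember vs Harvest: Harvest wins 5–4.
Grove vs Harvest: Grove wins 5–4.
Each restaurant drops at least one matchup (Maru loses to Cedar; Cedar loses to Ember; Ember loses to Harvest; Grove loses to Ember; Harvest loses to Cedar); the cycle Cedar > Harvest > Ember > Cedar rules out a Condorcet winner.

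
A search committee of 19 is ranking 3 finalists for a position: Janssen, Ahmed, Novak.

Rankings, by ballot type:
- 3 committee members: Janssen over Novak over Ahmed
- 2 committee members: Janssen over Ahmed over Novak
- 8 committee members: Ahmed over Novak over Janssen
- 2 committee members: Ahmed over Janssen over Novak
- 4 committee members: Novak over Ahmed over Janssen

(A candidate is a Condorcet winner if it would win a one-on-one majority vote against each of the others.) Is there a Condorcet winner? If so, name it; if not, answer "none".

Ahmed

Pairwise majorities:
Janssen vs Ahmed: Ahmed, 14–5.
Janssen vs Novak: Novak wins 12–7.
Ahmed vs Novak: Ahmed, 12–7.
Only Ahmed has no losses; Ahmed is the Condorcet winner.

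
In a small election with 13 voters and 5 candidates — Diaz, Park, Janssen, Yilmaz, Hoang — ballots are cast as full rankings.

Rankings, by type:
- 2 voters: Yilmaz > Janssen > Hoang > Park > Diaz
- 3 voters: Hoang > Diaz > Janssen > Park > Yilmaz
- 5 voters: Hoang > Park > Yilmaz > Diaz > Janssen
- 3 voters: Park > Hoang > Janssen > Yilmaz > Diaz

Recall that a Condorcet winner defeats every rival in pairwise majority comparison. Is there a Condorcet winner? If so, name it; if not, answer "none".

Check each pair by majority over 13 ballots:
Diaz vs Park: 3 to 10, Park.
Diaz vs Janssen: 8 to 5, Diaz.
Diaz vs Yilmaz: Diaz is ranked higher on 3 ballots, Yilmaz on 10. Yilmaz wins 10–3.
Diaz vs Hoang: Diaz is ranked higher on 0 ballots, Hoang on 13. Hoang wins 13–0.
Park vs Janssen: Park is ranked higher on 5+3 = 8 ballots, Janssen on 5. Park wins 8–5.
Park vs Yilmaz: 11 to 2, Park.
Park vs Hoang: Park preferred on 3 ballots; Hoang wins 10–3.
Janssen vs Yilmaz: Janssen is ranked higher on 3+3 = 6 ballots, Yilmaz on 7. Yilmaz wins 7–6.
Janssen vs Hoang: 2 for Janssen, 11 for Hoang — Hoang by 11–2.
Yilmaz vs Hoang: 2 for Yilmaz, 11 for Hoang — Hoang by 11–2.
Only Hoang has no losses; Hoang is the Condorcet winner.

Hoang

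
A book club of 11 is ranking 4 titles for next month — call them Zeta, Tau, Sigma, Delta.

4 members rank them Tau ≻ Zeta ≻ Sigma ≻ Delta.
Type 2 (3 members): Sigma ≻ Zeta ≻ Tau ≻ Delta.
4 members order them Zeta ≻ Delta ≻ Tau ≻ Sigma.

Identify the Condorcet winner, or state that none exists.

Head-to-head results (11 members):
Zeta vs Tau: Zeta preferred on 3+4 = 7 ballots; Zeta wins 7–4.
Zeta vs Sigma: Zeta wins 8–3.
Zeta vs Delta: Zeta is ranked higher on 4+3+4 = 11 ballots, Delta on 0. Zeta wins 11–0.
Tau–Sigma: Tau 8–3.
Tau–Delta: Tau 7–4.
Sigma vs Delta: Sigma is ranked higher on 4+3 = 7 ballots, Delta on 4. Sigma wins 7–4.
Zeta wins every pairwise contest, so Zeta is the Condorcet winner.

Zeta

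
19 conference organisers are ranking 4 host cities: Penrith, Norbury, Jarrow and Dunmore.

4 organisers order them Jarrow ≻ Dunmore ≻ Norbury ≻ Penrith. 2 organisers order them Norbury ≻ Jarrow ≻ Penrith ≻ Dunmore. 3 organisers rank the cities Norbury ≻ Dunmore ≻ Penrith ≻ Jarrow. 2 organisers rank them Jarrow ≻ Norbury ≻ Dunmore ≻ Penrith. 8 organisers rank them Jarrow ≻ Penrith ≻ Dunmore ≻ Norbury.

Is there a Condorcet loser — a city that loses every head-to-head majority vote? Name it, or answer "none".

none

Pairwise majorities:
Penrith vs Norbury: Norbury wins 11–8.
Penrith vs Jarrow: Jarrow, 16–3.
Penrith vs Dunmore: Penrith wins 10–9.
Norbury vs Jarrow: Jarrow, 14–5.
Norbury vs Dunmore: Dunmore, 12–7.
Jarrow vs Dunmore: 4+2+2+8 = 16 for Jarrow, 3 for Dunmore — Jarrow by 16–3.
No city is winless: Penrith beats Dunmore; Norbury beats Penrith; Jarrow beats Penrith; Dunmore beats Norbury. There is no Condorcet loser.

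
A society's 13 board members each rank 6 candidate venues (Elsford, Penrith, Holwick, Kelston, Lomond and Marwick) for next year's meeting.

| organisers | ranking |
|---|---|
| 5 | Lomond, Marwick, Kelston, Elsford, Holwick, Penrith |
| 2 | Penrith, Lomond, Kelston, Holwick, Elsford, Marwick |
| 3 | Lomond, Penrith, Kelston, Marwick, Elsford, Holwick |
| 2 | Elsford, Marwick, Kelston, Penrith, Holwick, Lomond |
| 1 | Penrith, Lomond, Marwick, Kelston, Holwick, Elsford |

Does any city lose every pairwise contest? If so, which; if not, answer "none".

Head-to-head results (13 organisers):
Elsford vs Penrith: 7 to 6, Elsford.
Elsford vs Holwick: 5+3+2 = 10 for Elsford, 3 for Holwick — Elsford by 10–3.
Elsford vs Kelston: Kelston wins 11–2.
Elsford vs Lomond: 2 for Elsford, 11 for Lomond — Lomond by 11–2.
Elsford vs Marwick: Elsford is ranked higher on 2+2 = 4 ballots, Marwick on 9. Marwick wins 9–4.
Penrith vs Holwick: Penrith is ranked higher on 2+3+2+1 = 8 ballots, Holwick on 5. Penrith wins 8–5.
Penrith–Kelston: Kelston 7–6.
Penrith vs Lomond: Lomond, 8–5.
Penrith vs Marwick: Penrith preferred on 2+3+1 = 6 ballots; Marwick wins 7–6.
Holwick vs Kelston: 0 for Holwick, 13 for Kelston — Kelston by 13–0.
Holwick vs Lomond: Lomond, 11–2.
Holwick vs Marwick: Holwick preferred on 2 ballots; Marwick wins 11–2.
Kelston vs Lomond: Lomond wins 11–2.
Kelston vs Marwick: 2+3 = 5 for Kelston, 8 for Marwick — Marwick by 8–5.
Lomond vs Marwick: 11 to 2, Lomond.
Only Holwick has no wins; Holwick is the Condorcet loser.

Holwick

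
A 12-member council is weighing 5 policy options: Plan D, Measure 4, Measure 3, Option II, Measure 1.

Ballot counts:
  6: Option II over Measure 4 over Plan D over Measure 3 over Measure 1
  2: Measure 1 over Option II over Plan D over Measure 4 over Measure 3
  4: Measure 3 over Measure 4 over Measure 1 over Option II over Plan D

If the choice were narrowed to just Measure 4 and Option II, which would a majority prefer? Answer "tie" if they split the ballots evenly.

Option II

Ballots ranking Measure 4 above Option II: 4.
Ballots ranking Option II above Measure 4: 12 − 4 = 8.
Option II wins the head-to-head 8–4.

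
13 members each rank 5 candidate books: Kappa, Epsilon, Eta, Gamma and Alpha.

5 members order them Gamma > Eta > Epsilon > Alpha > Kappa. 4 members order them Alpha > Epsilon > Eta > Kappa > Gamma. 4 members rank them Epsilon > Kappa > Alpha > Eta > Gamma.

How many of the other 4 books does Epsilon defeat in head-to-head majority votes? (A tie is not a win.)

Epsilon against each rival (13 members):
Epsilon vs Kappa: Epsilon preferred on 5+4+4 = 13 ballots; Epsilon wins 13–0.
Epsilon vs Eta: Epsilon is ranked higher on 4+4 = 8 ballots, Eta on 5. Epsilon wins 8–5.
Epsilon–Gamma: Epsilon 8–5.
Epsilon vs Alpha: Epsilon wins 9–4.
Epsilon beats Kappa, Eta, Gamma, Alpha — 4 pairwise wins.

4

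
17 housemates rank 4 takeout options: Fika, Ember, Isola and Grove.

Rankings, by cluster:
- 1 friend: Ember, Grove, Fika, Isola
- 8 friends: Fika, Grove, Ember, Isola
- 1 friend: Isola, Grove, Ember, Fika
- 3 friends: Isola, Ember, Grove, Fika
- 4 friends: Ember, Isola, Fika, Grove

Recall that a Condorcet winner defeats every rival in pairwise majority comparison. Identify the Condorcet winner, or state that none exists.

none

Check each pair by majority over 17 ballots:
Fika vs Ember: Fika preferred on 8 ballots; Ember wins 9–8.
Fika vs Isola: 1+8 = 9 for Fika, 8 for Isola — Fika by 9–8.
Fika vs Grove: Fika is ranked higher on 8+4 = 12 ballots, Grove on 5. Fika wins 12–5.
Ember vs Isola: Ember is ranked higher on 1+8+4 = 13 ballots, Isola on 4. Ember wins 13–4.
Ember vs Grove: 8 to 9, Grove.
Isola vs Grove: 1+3+4 = 8 for Isola, 9 for Grove — Grove by 9–8.
No restaurant is unbeaten: Fika loses to Ember; Ember loses to Grove; Isola loses to Fika; Grove loses to Fika. In particular Fika → Grove → Ember → Fika is a majority cycle — no Condorcet winner exists.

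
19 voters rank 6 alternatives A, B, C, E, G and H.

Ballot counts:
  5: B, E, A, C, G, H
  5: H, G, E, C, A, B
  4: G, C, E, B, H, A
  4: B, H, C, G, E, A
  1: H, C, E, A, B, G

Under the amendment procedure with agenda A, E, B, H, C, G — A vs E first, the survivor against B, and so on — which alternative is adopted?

Round 1: A vs E — 0–19, E advances.
Round 2: E vs B — 10–9, E advances.
Round 3: E vs H — 9–10, H advances.
Round 4: H vs C — 10–9, H advances.
Round 5: H vs G — 10–9, H advances.
H survives the agenda.

H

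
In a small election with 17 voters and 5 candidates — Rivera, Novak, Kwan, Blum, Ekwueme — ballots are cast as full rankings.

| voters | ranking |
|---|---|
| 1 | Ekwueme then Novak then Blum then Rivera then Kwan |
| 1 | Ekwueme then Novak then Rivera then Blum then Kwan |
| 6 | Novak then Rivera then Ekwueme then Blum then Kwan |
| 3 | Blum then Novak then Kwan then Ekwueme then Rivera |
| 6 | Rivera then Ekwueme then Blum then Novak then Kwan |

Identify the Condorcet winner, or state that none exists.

Pairwise majorities:
Rivera–Novak: Novak 11–6.
Rivera vs Kwan: Rivera, 14–3.
Rivera–Blum: Rivera 13–4.
Rivera–Ekwueme: Rivera 12–5.
Novak–Kwan: Novak 17–0.
Novak–Blum: Blum 9–8.
Novak vs Ekwueme: Novak, 9–8.
Kwan vs Blum: Blum, 17–0.
Kwan–Ekwueme: Ekwueme 14–3.
Blum–Ekwueme: Ekwueme 14–3.
No candidate is unbeaten: Rivera loses to Novak; Novak loses to Blum; Kwan loses to Rivera; Blum loses to Rivera; Ekwueme loses to Rivera. In particular Rivera > Blum > Novak > Rivera is a majority cycle — no Condorcet winner exists.

none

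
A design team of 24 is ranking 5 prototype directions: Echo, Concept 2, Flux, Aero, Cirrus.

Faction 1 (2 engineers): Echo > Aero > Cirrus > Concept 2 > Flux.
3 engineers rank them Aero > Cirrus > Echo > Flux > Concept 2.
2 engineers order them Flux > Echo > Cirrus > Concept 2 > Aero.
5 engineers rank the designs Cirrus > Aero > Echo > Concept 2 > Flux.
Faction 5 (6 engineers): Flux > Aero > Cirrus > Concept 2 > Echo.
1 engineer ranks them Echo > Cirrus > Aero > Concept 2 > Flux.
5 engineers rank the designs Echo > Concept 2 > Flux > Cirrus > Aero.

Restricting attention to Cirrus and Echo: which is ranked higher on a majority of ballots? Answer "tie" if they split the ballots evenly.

Ballots ranking Cirrus above Echo: 3 + 5 + 6 = 14.
Ballots ranking Echo above Cirrus: 24 − 14 = 10.
Cirrus wins the head-to-head 14–10.

Cirrus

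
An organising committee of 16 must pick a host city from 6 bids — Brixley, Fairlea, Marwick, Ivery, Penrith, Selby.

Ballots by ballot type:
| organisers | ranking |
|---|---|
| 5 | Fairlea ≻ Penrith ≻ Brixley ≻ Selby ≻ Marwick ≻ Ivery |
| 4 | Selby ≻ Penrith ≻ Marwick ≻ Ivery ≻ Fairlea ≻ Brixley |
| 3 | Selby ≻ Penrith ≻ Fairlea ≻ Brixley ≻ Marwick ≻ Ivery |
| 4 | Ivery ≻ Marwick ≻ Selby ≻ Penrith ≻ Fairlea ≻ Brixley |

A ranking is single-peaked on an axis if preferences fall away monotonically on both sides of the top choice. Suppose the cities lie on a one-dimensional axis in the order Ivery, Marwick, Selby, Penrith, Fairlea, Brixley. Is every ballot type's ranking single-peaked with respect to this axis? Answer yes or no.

Axis positions: Ivery=1, Marwick=2, Selby=3, Penrith=4, Fairlea=5, Brixley=6.
Ballot type 1 (peak Fairlea at position 5): ranking walks positions 5-4-6-3-2-1, expanding outward from the peak — single-peaked.
Ballot type 2 (peak Selby at position 3): ranking walks positions 3-4-2-1-5-6, expanding outward from the peak — single-peaked.
Ballot type 3 (peak Selby at position 3): ranking walks positions 3-4-5-6-2-1, expanding outward from the peak — single-peaked.
Ballot type 4 (peak Ivery at position 1): ranking walks positions 1-2-3-4-5-6, expanding outward from the peak — single-peaked.
Every ranking is single-peaked on this axis.

yes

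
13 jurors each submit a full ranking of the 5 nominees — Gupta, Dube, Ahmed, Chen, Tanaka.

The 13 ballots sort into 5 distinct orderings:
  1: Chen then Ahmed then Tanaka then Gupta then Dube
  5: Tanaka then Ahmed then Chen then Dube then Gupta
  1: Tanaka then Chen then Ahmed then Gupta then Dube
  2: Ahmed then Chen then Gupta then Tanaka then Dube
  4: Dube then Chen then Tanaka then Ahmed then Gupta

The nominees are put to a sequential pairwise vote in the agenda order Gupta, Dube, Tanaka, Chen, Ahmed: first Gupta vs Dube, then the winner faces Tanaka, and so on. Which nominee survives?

Round 1: Gupta vs Dube — 4–9, Dube advances.
Round 2: Dube vs Tanaka — 4–9, Tanaka advances.
Round 3: Tanaka vs Chen — 6–7, Chen advances.
Round 4: Chen vs Ahmed — 6–7, Ahmed advances.
Ahmed survives the agenda.

Ahmed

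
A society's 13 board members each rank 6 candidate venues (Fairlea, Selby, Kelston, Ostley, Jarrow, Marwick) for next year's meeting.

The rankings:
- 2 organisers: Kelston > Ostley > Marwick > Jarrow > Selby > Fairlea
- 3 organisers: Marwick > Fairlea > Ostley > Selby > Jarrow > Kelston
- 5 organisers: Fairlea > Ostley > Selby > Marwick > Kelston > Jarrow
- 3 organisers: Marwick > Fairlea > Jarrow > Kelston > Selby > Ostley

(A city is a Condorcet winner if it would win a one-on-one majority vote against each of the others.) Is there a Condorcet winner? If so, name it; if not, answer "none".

Check each pair by majority over 13 ballots:
Fairlea vs Selby: Fairlea, 11–2.
Fairlea vs Kelston: 3+5+3 = 11 for Fairlea, 2 for Kelston — Fairlea by 11–2.
Fairlea vs Ostley: 3+5+3 = 11 for Fairlea, 2 for Ostley — Fairlea by 11–2.
Fairlea vs Jarrow: Fairlea wins 11–2.
Fairlea vs Marwick: 5 to 8, Marwick.
Selby vs Kelston: Selby wins 8–5.
Selby vs Ostley: Selby preferred on 3 ballots; Ostley wins 10–3.
Selby vs Jarrow: Selby wins 8–5.
Selby vs Marwick: Marwick wins 8–5.
Kelston vs Ostley: 5 to 8, Ostley.
Kelston vs Jarrow: Kelston is ranked higher on 2+5 = 7 ballots, Jarrow on 6. Kelston wins 7–6.
Kelston vs Marwick: Marwick, 11–2.
Ostley vs Jarrow: Ostley wins 10–3.
Ostley–Marwick: Ostley 7–6.
Jarrow vs Marwick: Jarrow preferred on 0 ballots; Marwick wins 13–0.
Each city drops at least one matchup (Fairlea loses to Marwick; Selby loses to Fairlea; Kelston loses to Fairlea; Ostley loses to Fairlea; Jarrow loses to Fairlea; Marwick loses to Ostley); the cycle Fairlea → Ostley → Marwick → Fairlea rules out a Condorcet winner.

none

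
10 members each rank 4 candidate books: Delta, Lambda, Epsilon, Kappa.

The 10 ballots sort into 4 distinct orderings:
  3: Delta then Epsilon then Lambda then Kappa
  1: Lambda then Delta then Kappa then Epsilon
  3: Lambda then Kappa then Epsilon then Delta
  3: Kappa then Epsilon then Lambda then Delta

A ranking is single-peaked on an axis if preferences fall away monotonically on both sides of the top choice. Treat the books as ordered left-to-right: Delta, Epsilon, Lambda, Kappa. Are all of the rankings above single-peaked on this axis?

Axis positions: Delta=1, Epsilon=2, Lambda=3, Kappa=4.
Faction 1 (peak Delta at position 1): ranking walks positions 1-2-3-4, expanding outward from the peak — single-peaked.
Faction 2: ranking walks positions 3-1-4-2; Delta is ranked above Epsilon even though Epsilon lies between Delta and the peak Lambda on the axis — preferences dip and rise again. Not single-peaked.
Faction 3 (peak Lambda at position 3): ranking walks positions 3-4-2-1, expanding outward from the peak — single-peaked.
Faction 4: ranking walks positions 4-2-3-1; Epsilon is ranked above Lambda even though Lambda lies between Epsilon and the peak Kappa on the axis — preferences dip and rise again. Not single-peaked.
Faction 2 violates single-peakedness, so the profile is not single-peaked on this axis.

no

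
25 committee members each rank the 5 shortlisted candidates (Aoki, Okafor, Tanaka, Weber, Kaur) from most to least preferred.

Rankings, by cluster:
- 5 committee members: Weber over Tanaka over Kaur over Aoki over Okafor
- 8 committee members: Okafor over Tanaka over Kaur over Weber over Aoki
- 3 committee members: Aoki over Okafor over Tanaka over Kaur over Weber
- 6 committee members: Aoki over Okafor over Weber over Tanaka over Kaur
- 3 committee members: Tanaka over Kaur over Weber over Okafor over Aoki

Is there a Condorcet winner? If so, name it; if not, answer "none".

Head-to-head results (25 committee members):
Aoki vs Okafor: Aoki is ranked higher on 5+3+6 = 14 ballots, Okafor on 11. Aoki wins 14–11.
Aoki vs Tanaka: Tanaka wins 16–9.
Aoki vs Weber: Weber, 16–9.
Aoki vs Kaur: Kaur, 16–9.
Okafor vs Tanaka: Okafor, 17–8.
Okafor vs Weber: Okafor preferred on 8+3+6 = 17 ballots; Okafor wins 17–8.
Okafor vs Kaur: Okafor, 17–8.
Tanaka vs Weber: 8+3+3 = 14 for Tanaka, 11 for Weber — Tanaka by 14–11.
Tanaka vs Kaur: 5+8+3+6+3 = 25 for Tanaka, 0 for Kaur — Tanaka by 25–0.
Weber vs Kaur: Kaur, 14–11.
Each candidate drops at least one matchup (Aoki loses to Tanaka; Okafor loses to Aoki; Tanaka loses to Okafor; Weber loses to Okafor; Kaur loses to Okafor); the cycle Aoki > Okafor > Tanaka > Aoki rules out a Condorcet winner.

none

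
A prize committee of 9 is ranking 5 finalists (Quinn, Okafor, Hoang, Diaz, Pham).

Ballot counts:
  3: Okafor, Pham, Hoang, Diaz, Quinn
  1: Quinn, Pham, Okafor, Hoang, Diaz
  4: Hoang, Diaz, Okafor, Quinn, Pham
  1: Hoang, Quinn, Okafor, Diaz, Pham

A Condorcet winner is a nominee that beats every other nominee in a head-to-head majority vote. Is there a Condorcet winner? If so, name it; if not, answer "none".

Head-to-head results (9 jurors):
Quinn vs Okafor: Quinn is ranked higher on 1+1 = 2 ballots, Okafor on 7. Okafor wins 7–2.
Quinn vs Hoang: Hoang wins 8–1.
Quinn–Diaz: Diaz 7–2.
Quinn vs Pham: Quinn, 6–3.
Okafor–Hoang: Hoang 5–4.
Okafor vs Diaz: Okafor is ranked higher on 3+1+1 = 5 ballots, Diaz on 4. Okafor wins 5–4.
Okafor vs Pham: Okafor wins 8–1.
Hoang–Diaz: Hoang 9–0.
Hoang vs Pham: Hoang, 5–4.
Diaz–Pham: Diaz 5–4.
Hoang defeats every rival head-to-head and is the Condorcet winner.

Hoang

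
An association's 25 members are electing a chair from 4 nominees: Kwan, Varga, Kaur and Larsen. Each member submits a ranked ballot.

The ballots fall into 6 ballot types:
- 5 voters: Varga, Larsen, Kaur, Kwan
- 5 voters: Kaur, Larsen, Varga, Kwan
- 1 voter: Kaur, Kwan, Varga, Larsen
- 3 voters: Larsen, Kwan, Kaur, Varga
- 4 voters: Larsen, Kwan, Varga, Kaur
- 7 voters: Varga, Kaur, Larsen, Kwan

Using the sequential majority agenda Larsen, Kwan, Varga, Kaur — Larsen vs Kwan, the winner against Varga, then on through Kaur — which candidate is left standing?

Varga

Round 1: Larsen vs Kwan — 24–1, Larsen advances.
Round 2: Larsen vs Varga — 12–13, Varga advances.
Round 3: Varga vs Kaur — 16–9, Varga advances.
Varga survives the agenda.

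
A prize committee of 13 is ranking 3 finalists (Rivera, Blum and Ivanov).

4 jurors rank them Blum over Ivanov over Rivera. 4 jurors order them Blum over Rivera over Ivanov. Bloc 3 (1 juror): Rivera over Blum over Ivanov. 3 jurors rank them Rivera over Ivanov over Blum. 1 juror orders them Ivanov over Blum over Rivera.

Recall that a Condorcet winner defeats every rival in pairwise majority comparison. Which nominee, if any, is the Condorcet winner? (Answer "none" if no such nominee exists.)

Blum

Head-to-head results (13 jurors):
Rivera vs Blum: Rivera preferred on 1+3 = 4 ballots; Blum wins 9–4.
Rivera vs Ivanov: Rivera is ranked higher on 4+1+3 = 8 ballots, Ivanov on 5. Rivera wins 8–5.
Blum vs Ivanov: Blum preferred on 4+4+1 = 9 ballots; Blum wins 9–4.
Only Blum has no losses; Blum is the Condorcet winner.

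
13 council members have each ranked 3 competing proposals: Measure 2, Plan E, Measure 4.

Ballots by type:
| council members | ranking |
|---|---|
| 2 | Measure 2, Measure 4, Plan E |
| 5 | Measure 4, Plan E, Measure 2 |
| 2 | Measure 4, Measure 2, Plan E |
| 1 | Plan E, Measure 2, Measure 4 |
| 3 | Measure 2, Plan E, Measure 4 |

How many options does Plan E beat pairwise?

0

Plan E against each rival (13 council members):
Plan E vs Measure 2: Measure 2, 7–6.
Plan E vs Measure 4: Measure 4 wins 9–4.
Plan E beats no one; loses to Measure 2, Measure 4 — 0 pairwise wins.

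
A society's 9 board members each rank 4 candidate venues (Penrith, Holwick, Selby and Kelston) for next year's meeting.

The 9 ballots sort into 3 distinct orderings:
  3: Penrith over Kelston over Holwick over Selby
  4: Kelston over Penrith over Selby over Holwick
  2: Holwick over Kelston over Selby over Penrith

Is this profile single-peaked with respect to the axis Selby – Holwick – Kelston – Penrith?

Axis positions: Selby=1, Holwick=2, Kelston=3, Penrith=4.
Ballot type 1 (peak Penrith at position 4): ranking walks positions 4-3-2-1, expanding outward from the peak — single-peaked.
Ballot type 2: ranking walks positions 3-4-1-2; Selby is ranked above Holwick even though Holwick lies between Selby and the peak Kelston on the axis — preferences dip and rise again. Not single-peaked.
Ballot type 3 (peak Holwick at position 2): ranking walks positions 2-3-1-4, expanding outward from the peak — single-peaked.
Ballot type 2 violates single-peakedness, so the profile is not single-peaked on this axis.

no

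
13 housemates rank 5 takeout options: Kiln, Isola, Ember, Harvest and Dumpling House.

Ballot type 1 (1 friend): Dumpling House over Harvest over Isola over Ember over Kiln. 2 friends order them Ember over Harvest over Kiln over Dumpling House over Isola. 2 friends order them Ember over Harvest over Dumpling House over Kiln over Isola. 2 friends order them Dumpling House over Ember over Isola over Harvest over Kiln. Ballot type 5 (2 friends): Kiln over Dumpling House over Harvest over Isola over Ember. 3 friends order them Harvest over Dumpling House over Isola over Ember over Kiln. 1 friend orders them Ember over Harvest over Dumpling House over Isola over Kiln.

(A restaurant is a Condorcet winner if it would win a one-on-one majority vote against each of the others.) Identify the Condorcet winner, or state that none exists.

none

Check each pair by majority over 13 ballots:
Kiln vs Isola: Isola, 7–6.
Kiln vs Ember: Ember wins 11–2.
Kiln vs Harvest: Harvest, 11–2.
Kiln vs Dumpling House: Dumpling House wins 9–4.
Isola vs Ember: Ember, 7–6.
Isola–Harvest: Harvest 11–2.
Isola vs Dumpling House: Dumpling House wins 13–0.
Ember–Harvest: Ember 7–6.
Ember–Dumpling House: Dumpling House 8–5.
Harvest vs Dumpling House: Harvest, 8–5.
No restaurant is unbeaten: Kiln loses to Isola; Isola loses to Ember; Ember loses to Dumpling House; Harvest loses to Ember; Dumpling House loses to Harvest. In particular Ember → Harvest → Dumpling House → Ember is a majority cycle — no Condorcet winner exists.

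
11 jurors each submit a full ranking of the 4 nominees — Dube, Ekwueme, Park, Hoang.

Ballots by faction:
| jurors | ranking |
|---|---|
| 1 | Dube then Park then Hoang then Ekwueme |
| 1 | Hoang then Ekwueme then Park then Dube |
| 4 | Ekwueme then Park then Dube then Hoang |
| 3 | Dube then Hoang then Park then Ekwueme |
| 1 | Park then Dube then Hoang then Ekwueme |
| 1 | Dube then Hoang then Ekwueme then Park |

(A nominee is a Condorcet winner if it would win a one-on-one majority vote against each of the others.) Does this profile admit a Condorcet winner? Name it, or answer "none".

Head-to-head results (11 jurors):
Dube–Ekwueme: Dube 6–5.
Dube vs Park: Park wins 6–5.
Dube–Hoang: Dube 10–1.
Ekwueme–Park: Ekwueme 6–5.
Ekwueme vs Hoang: Hoang wins 7–4.
Park vs Hoang: Park wins 6–5.
No nominee is unbeaten: Dube loses to Park; Ekwueme loses to Dube; Park loses to Ekwueme; Hoang loses to Dube. In particular Dube > Ekwueme > Park > Dube is a majority cycle — no Condorcet winner exists.

none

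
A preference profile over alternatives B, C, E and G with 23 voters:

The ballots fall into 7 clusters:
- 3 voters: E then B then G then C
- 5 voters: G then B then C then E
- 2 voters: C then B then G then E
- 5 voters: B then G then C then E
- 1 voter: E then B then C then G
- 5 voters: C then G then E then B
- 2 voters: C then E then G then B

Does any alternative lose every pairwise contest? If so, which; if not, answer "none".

Head-to-head results (23 voters):
B vs C: B wins 14–9.
B vs E: B, 12–11.
B vs G: G, 12–11.
C vs E: 19 to 4, C.
C–G: G 13–10.
E–G: G 17–6.
Only E has no wins; E is the Condorcet loser.

E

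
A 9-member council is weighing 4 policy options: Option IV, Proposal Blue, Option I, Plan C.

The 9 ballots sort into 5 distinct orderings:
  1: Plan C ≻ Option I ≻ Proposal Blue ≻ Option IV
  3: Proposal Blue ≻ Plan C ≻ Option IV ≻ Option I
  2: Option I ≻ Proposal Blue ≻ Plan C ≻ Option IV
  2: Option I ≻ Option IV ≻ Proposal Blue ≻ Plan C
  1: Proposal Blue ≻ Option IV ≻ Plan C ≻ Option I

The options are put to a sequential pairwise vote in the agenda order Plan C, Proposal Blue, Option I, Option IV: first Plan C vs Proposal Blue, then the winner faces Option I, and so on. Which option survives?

Option I

Round 1: Plan C vs Proposal Blue — 1–8, Proposal Blue advances.
Round 2: Proposal Blue vs Option I — 4–5, Option I advances.
Round 3: Option I vs Option IV — 5–4, Option I advances.
The agenda winner is Option I.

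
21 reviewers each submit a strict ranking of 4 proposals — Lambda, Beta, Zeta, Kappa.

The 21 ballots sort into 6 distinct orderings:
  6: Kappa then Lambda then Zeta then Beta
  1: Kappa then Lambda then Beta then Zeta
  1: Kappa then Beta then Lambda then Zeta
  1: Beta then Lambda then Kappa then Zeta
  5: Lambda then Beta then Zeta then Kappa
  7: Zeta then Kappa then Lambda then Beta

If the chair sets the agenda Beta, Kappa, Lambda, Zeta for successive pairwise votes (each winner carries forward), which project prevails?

Round 1: Beta vs Kappa — 6–15, Kappa advances.
Round 2: Kappa vs Lambda — 15–6, Kappa advances.
Round 3: Kappa vs Zeta — 9–12, Zeta advances.
The agenda winner is Zeta.

Zeta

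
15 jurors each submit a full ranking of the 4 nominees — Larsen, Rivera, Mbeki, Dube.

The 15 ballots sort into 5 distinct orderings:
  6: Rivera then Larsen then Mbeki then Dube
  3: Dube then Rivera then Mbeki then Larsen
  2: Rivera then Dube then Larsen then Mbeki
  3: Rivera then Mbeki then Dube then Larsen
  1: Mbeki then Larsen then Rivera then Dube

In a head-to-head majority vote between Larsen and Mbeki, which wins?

Larsen

Ballots ranking Larsen above Mbeki: 6 + 2 = 8.
Ballots ranking Mbeki above Larsen: 15 − 8 = 7.
Larsen wins the head-to-head 8–7.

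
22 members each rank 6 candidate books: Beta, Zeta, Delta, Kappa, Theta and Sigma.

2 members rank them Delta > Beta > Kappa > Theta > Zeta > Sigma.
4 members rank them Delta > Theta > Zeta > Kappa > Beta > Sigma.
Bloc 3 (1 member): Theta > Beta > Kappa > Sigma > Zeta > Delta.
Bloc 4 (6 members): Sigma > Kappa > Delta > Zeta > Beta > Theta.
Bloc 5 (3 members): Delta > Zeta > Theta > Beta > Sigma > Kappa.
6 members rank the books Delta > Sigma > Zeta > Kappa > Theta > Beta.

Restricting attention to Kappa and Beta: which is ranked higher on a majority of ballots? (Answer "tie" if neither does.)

Ballots ranking Kappa above Beta: 4 + 6 + 6 = 16.
Ballots ranking Beta above Kappa: 22 − 16 = 6.
Kappa wins the head-to-head 16–6.

Kappa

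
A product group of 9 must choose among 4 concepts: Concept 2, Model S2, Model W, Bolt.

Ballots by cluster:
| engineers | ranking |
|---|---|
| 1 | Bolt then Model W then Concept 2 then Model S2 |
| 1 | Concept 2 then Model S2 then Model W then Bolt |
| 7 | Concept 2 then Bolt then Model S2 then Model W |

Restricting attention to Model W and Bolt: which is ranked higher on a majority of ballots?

Bolt

Ballots ranking Model W above Bolt: 1.
Ballots ranking Bolt above Model W: 9 − 1 = 8.
Bolt wins the head-to-head 8–1.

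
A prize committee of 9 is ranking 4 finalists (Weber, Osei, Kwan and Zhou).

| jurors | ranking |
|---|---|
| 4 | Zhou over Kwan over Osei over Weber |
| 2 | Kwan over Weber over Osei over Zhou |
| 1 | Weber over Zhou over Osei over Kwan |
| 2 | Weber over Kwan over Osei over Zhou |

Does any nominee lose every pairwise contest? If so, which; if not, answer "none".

Osei

Pairwise majorities:
Weber vs Osei: Weber is ranked higher on 2+1+2 = 5 ballots, Osei on 4. Weber wins 5–4.
Weber vs Kwan: Weber preferred on 1+2 = 3 ballots; Kwan wins 6–3.
Weber–Zhou: Weber 5–4.
Osei vs Kwan: Osei is ranked higher on 1 ballot, Kwan on 8. Kwan wins 8–1.
Osei vs Zhou: 4 to 5, Zhou.
Kwan vs Zhou: Zhou wins 5–4.
Osei loses to every other nominee — it is the Condorcet loser.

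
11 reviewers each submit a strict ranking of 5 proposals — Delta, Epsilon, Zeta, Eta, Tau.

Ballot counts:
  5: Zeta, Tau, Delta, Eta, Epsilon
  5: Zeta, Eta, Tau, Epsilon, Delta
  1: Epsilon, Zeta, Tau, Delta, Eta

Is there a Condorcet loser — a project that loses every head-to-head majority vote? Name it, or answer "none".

Head-to-head results (11 reviewers):
Delta vs Epsilon: Delta is ranked higher on 5 ballots, Epsilon on 6. Epsilon wins 6–5.
Delta vs Zeta: Delta preferred on 0 ballots; Zeta wins 11–0.
Delta vs Eta: 5+1 = 6 for Delta, 5 for Eta — Delta by 6–5.
Delta vs Tau: 0 for Delta, 11 for Tau — Tau by 11–0.
Epsilon vs Zeta: Epsilon preferred on 1 ballot; Zeta wins 10–1.
Epsilon vs Eta: Epsilon preferred on 1 ballot; Eta wins 10–1.
Epsilon vs Tau: 1 for Epsilon, 10 for Tau — Tau by 10–1.
Zeta–Eta: Zeta 11–0.
Zeta vs Tau: Zeta preferred on 5+5+1 = 11 ballots; Zeta wins 11–0.
Eta–Tau: Tau 6–5.
Every project wins at least one matchup (Delta beats Eta; Epsilon beats Delta; Zeta beats Delta; Eta beats Epsilon; Tau beats Delta), so there is no Condorcet loser.

none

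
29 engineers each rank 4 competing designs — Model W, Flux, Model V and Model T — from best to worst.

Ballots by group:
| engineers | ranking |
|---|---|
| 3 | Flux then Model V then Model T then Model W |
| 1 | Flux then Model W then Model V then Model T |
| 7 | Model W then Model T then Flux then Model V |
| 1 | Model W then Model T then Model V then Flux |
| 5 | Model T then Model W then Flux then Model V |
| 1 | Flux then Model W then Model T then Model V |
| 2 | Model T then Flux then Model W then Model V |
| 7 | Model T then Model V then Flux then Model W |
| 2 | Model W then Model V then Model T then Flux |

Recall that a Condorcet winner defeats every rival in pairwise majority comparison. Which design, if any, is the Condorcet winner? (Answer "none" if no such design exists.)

Model T

Pairwise majorities:
Model W vs Flux: Model W wins 15–14.
Model W vs Model V: Model W is ranked higher on 19 ballots, Model V on 10. Model W wins 19–10.
Model W–Model T: Model T 17–12.
Flux vs Model V: 3+1+7+5+1+2 = 19 for Flux, 10 for Model V — Flux by 19–10.
Flux vs Model T: Flux is ranked higher on 3+1+1 = 5 ballots, Model T on 24. Model T wins 24–5.
Model V vs Model T: Model T wins 23–6.
Model T beats each of Model W, Flux, Model V — Model T is the Condorcet winner.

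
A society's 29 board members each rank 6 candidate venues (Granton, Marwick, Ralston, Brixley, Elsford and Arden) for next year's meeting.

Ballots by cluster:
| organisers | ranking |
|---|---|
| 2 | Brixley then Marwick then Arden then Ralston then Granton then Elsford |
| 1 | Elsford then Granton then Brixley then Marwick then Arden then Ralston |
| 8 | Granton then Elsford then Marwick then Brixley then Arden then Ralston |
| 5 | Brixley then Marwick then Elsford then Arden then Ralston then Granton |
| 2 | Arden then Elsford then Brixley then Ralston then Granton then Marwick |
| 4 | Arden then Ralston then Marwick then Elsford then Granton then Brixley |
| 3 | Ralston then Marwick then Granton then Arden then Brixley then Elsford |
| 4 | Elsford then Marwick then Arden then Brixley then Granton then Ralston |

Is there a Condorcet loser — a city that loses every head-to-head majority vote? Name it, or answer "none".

Pairwise majorities:
Granton vs Marwick: Marwick, 18–11.
Granton vs Ralston: Granton preferred on 1+8+4 = 13 ballots; Ralston wins 16–13.
Granton vs Brixley: 1+8+4+3 = 16 for Granton, 13 for Brixley — Granton by 16–13.
Granton vs Elsford: 13 to 16, Elsford.
Granton vs Arden: Granton is ranked higher on 1+8+3 = 12 ballots, Arden on 17. Arden wins 17–12.
Marwick vs Ralston: Marwick wins 20–9.
Marwick vs Brixley: 19 to 10, Marwick.
Marwick vs Elsford: Marwick is ranked higher on 2+5+4+3 = 14 ballots, Elsford on 15. Elsford wins 15–14.
Marwick vs Arden: Marwick, 23–6.
Ralston vs Brixley: Brixley, 22–7.
Ralston vs Elsford: 2+4+3 = 9 for Ralston, 20 for Elsford — Elsford by 20–9.
Ralston vs Arden: Ralston preferred on 3 ballots; Arden wins 26–3.
Brixley vs Elsford: 10 to 19, Elsford.
Brixley–Arden: Brixley 16–13.
Elsford vs Arden: Elsford wins 18–11.
No city is winless: Granton beats Brixley; Marwick beats Granton; Ralston beats Granton; Brixley beats Ralston; Elsford beats Granton; Arden beats Granton. There is no Condorcet loser.

none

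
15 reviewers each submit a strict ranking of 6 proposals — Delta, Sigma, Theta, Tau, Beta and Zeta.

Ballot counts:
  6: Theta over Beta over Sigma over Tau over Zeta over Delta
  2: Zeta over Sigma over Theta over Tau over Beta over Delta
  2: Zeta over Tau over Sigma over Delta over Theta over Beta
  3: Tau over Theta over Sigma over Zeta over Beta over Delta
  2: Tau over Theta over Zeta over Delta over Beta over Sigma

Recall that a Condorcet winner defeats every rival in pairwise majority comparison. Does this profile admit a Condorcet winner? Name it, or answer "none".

Theta

Pairwise majorities:
Delta vs Sigma: Sigma wins 13–2.
Delta vs Theta: Theta, 13–2.
Delta vs Tau: Tau, 15–0.
Delta vs Beta: Beta, 11–4.
Delta–Zeta: Zeta 15–0.
Sigma vs Theta: Theta, 11–4.
Sigma–Tau: Sigma 8–7.
Sigma–Beta: Beta 8–7.
Sigma–Zeta: Sigma 9–6.
Theta vs Tau: Theta, 8–7.
Theta–Beta: Theta 15–0.
Theta vs Zeta: Theta wins 11–4.
Tau vs Beta: Tau, 9–6.
Tau vs Zeta: Tau wins 11–4.
Beta vs Zeta: Zeta, 9–6.
Theta defeats every rival head-to-head and is the Condorcet winner.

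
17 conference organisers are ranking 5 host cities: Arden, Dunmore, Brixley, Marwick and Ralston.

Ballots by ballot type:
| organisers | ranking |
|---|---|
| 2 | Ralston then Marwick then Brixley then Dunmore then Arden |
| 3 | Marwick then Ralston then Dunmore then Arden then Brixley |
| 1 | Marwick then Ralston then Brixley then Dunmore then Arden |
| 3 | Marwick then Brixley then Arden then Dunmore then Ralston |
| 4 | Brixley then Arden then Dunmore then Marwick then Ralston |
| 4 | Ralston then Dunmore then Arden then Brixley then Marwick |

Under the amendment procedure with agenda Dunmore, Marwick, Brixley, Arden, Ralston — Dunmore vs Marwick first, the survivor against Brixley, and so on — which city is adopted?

Marwick

Round 1: Dunmore vs Marwick — 8–9, Marwick advances.
Round 2: Marwick vs Brixley — 9–8, Marwick advances.
Round 3: Marwick vs Arden — 9–8, Marwick advances.
Round 4: Marwick vs Ralston — 11–6, Marwick advances.
The agenda winner is Marwick.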